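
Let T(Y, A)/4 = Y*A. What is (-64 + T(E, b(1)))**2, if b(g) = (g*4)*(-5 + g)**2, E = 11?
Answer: 7573504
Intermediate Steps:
b(g) = 4*g*(-5 + g)**2 (b(g) = (4*g)*(-5 + g)**2 = 4*g*(-5 + g)**2)
T(Y, A) = 4*A*Y (T(Y, A) = 4*(Y*A) = 4*(A*Y) = 4*A*Y)
(-64 + T(E, b(1)))**2 = (-64 + 4*(4*1*(-5 + 1)**2)*11)**2 = (-64 + 4*(4*1*(-4)**2)*11)**2 = (-64 + 4*(4*1*16)*11)**2 = (-64 + 4*64*11)**2 = (-64 + 2816)**2 = 2752**2 = 7573504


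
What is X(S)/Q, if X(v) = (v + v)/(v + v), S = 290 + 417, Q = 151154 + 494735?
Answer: 1/645889 ≈ 1.5483e-6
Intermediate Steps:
Q = 645889
S = 707
X(v) = 1 (X(v) = (2*v)/((2*v)) = (2*v)*(1/(2*v)) = 1)
X(S)/Q = 1/645889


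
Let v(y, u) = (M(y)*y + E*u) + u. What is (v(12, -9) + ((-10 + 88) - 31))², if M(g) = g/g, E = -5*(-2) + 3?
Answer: 4489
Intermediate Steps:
E = 13 (E = 10 + 3 = 13)
M(g) = 1
v(y, u) = y + 14*u (v(y, u) = (1*y + 13*u) + u = (y + 13*u) + u = y + 14*u)
(v(12, -9) + ((-10 + 88) - 31))² = ((12 + 14*(-9)) + ((-10 + 88) - 31))² = ((12 - 126) + (78 - 31))² = (-114 + 47)² = (-67)² = 4489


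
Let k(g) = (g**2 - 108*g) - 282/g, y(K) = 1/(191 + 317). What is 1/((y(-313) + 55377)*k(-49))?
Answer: 24892/10612305341563 ≈ 2.3456e-9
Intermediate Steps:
y(K) = 1/508
k(g) = g**2 - 282/g - 108*g
1/((y(-313) + 55377)*k(-49)) = 1/((1/508 + 55377)*(((-282 + (-49)**2*(-108 - 49))/(-49)))) = 1/((28131517/508)*((-(-282 + 2401*(-157))/49))) = 508/(28131517*((-(-282 - 376957)/49))) = 508/(28131517*((-1/49*(-377239)))) = 508/(28131517*(377239/49)) = (508/28131517)*(49/377239) = 24892/10612305341563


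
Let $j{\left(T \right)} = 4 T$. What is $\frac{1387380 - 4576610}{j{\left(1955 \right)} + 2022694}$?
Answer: $- \frac{1594615}{1015257} \approx -1.5707$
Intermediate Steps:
$\frac{1387380 - 4576610}{j{\left(1955 \right)} + 2022694} = \frac{1387380 - 4576610}{4 \cdot 1955 + 2022694} = - \frac{3189230}{7820 + 2022694} = - \frac{3189230}{2030514} = \left(-3189230\right) \frac{1}{2030514} = - \frac{1594615}{1015257}$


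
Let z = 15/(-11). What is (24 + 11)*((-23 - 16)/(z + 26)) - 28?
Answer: -22603/271 ≈ -83.406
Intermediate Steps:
z = -15/11 (z = 15*(-1/11) = -15/11 ≈ -1.3636)
(24 + 11)*((-23 - 16)/(z + 26)) - 28 = (24 + 11)*((-23 - 16)/(-15/11 + 26)) - 28 = 35*(-39/271/11) - 28 = 35*(-39*11/271) - 28 = 35*(-429/271) - 28 = -15015/271 - 28 = -22603/271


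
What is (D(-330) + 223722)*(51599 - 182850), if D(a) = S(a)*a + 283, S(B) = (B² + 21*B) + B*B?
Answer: 9103975581845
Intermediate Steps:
S(B) = 2*B² + 21*B (S(B) = (B² + 21*B) + B² = 2*B² + 21*B)
D(a) = 283 + a²*(21 + 2*a) (D(a) = (a*(21 + 2*a))*a + 283 = a²*(21 + 2*a) + 283 = 283 + a²*(21 + 2*a))
(D(-330) + 223722)*(51599 - 182850) = ((283 + (-330)²*(21 + 2*(-330))) + 223722)*(51599 - 182850) = ((283 + 108900*(21 - 660)) + 223722)*(-131251) = ((283 + 108900*(-639)) + 223722)*(-131251) = ((283 - 69587100) + 223722)*(-131251) = (-69586817 + 223722)*(-131251) = -69363095*(-131251) = 9103975581845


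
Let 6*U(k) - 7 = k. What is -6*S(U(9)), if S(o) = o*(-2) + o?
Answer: 16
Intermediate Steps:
U(k) = 7/6 + k/6
S(o) = -o (S(o) = -2*o + o = -o)
-6*S(U(9)) = -(-6)*(7/6 + (1/6)*9) = -(-6)*(7/6 + 3/2) = -(-6)*8/3 = -6*(-8/3) = 16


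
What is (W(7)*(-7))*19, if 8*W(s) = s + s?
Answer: -931/4 ≈ -232.75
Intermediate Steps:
W(s) = s/4 (W(s) = (s + s)/8 = (2*s)/8 = s/4)
(W(7)*(-7))*19 = (((¼)*7)*(-7))*19 = ((7/4)*(-7))*19 = -49/4*19 = -931/4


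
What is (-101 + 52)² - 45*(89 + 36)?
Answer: -3224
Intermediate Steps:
(-101 + 52)² - 45*(89 + 36) = (-49)² - 45*125 = 2401 - 5625 = -3224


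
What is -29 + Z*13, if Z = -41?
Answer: -562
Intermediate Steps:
-29 + Z*13 = -29 - 41*13 = -29 - 533 = -562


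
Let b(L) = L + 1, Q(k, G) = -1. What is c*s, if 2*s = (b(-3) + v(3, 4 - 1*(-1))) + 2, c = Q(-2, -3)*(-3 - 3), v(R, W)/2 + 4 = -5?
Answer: -54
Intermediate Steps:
v(R, W) = -18 (v(R, W) = -8 + 2*(-5) = -8 - 10 = -18)
b(L) = 1 + L
c = 6 (c = -(-3 - 3) = -1*(-6) = 6)
s = -9 (s = (((1 - 3) - 18) + 2)/2 = ((-2 - 18) + 2)/2 = (-20 + 2)/2 = (1/2)*(-18) = -9)
c*s = 6*(-9) = -54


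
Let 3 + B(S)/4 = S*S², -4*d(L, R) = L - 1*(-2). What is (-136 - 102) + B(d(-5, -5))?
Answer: -3973/16 ≈ -248.31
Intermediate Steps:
d(L, R) = -½ - L/4 (d(L, R) = -(L - 1*(-2))/4 = -(L + 2)/4 = -(2 + L)/4 = -½ - L/4)
B(S) = -12 + 4*S³ (B(S) = -12 + 4*(S*S²) = -12 + 4*S³)
(-136 - 102) + B(d(-5, -5)) = (-136 - 102) + (-12 + 4*(-½ - ¼*(-5))³) = -238 + (-12 + 4*(-½ + 5/4)³) = -238 + (-12 + 4*(¾)³) = -238 + (-12 + 4*(27/64)) = -238 + (-12 + 27/16) = -238 - 165/16 = -3973/16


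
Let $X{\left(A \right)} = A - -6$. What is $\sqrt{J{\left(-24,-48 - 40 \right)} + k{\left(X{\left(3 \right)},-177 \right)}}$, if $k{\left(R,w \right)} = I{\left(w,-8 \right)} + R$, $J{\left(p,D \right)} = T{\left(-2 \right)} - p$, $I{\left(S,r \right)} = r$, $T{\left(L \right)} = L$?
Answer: $\sqrt{23} \approx 4.7958$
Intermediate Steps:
$J{\left(p,D \right)} = -2 - p$
$X{\left(A \right)} = 6 + A$ ($X{\left(A \right)} = A + 6 = 6 + A$)
$k{\left(R,w \right)} = -8 + R$
$\sqrt{J{\left(-24,-48 - 40 \right)} + k{\left(X{\left(3 \right)},-177 \right)}} = \sqrt{\left(-2 - -24\right) + \left(-8 + \left(6 + 3\right)\right)} = \sqrt{\left(-2 + 24\right) + \left(-8 + 9\right)} = \sqrt{22 + 1} = \sqrt{23}$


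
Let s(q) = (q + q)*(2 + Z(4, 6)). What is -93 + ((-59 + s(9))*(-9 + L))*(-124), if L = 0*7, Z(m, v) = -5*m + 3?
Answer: -367257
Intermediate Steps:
Z(m, v) = 3 - 5*m
s(q) = -30*q (s(q) = (q + q)*(2 + (3 - 5*4)) = (2*q)*(2 + (3 - 20)) = (2*q)*(2 - 17) = (2*q)*(-15) = -30*q)
L = 0
-93 + ((-59 + s(9))*(-9 + L))*(-124) = -93 + ((-59 - 30*9)*(-9 + 0))*(-124) = -93 + ((-59 - 270)*(-9))*(-124) = -93 - 329*(-9)*(-124) = -93 + 2961*(-124) = -93 - 367164 = -367257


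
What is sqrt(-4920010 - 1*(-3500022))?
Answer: 2*I*sqrt(354997) ≈ 1191.6*I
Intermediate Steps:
sqrt(-4920010 - 1*(-3500022)) = sqrt(-4920010 + 3500022) = sqrt(-1419988) = 2*I*sqrt(354997)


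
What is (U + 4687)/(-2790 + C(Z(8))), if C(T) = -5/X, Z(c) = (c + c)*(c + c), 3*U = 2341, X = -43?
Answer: -705286/359895 ≈ -1.9597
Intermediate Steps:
U = 2341/3 (U = (⅓)*2341 = 2341/3 ≈ 780.33)
Z(c) = 4*c² (Z(c) = (2*c)*(2*c) = 4*c²)
C(T) = 5/43 (C(T) = -5/(-43) = -5*(-1/43) = 5/43)
(U + 4687)/(-2790 + C(Z(8))) = (2341/3 + 4687)/(-2790 + 5/43) = 16402/(3*(-119965/43)) = (16402/3)*(-43/119965) = -705286/359895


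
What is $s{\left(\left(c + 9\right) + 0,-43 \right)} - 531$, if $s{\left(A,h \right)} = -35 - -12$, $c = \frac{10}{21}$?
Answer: $-554$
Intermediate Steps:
$c = \frac{10}{21}$ ($c = 10 \cdot \frac{1}{21} = \frac{10}{21} \approx 0.47619$)
$s{\left(A,h \right)} = -23$ ($s{\left(A,h \right)} = -35 + 12 = -23$)
$s{\left(\left(c + 9\right) + 0,-43 \right)} - 531 = -23 - 531 = -554$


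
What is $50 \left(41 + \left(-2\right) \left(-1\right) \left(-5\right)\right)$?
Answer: $1550$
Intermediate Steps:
$50 \left(41 + \left(-2\right) \left(-1\right) \left(-5\right)\right) = 50 \left(41 + 2 \left(-5\right)\right) = 50 \left(41 - 10\right) = 50 \cdot 31 = 1550$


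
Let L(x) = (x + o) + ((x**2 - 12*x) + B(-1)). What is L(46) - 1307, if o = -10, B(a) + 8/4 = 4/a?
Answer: 287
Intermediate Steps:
B(a) = -2 + 4/a
L(x) = -16 + x**2 - 11*x (L(x) = (x - 10) + ((x**2 - 12*x) + (-2 + 4/(-1))) = (-10 + x) + ((x**2 - 12*x) + (-2 + 4*(-1))) = (-10 + x) + ((x**2 - 12*x) + (-2 - 4)) = (-10 + x) + ((x**2 - 12*x) - 6) = (-10 + x) + (-6 + x**2 - 12*x) = -16 + x**2 - 11*x)
L(46) - 1307 = (-16 + 46**2 - 11*46) - 1307 = (-16 + 2116 - 506) - 1307 = 1594 - 1307 = 287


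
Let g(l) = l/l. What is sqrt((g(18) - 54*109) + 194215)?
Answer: sqrt(188330) ≈ 433.97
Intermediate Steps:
g(l) = 1
sqrt((g(18) - 54*109) + 194215) = sqrt((1 - 54*109) + 194215) = sqrt((1 - 5886) + 194215) = sqrt(-5885 + 194215) = sqrt(188330)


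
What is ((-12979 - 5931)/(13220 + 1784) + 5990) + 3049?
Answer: 2187133/242 ≈ 9037.7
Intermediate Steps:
((-12979 - 5931)/(13220 + 1784) + 5990) + 3049 = (-18910/15004 + 5990) + 3049 = (-18910*1/15004 + 5990) + 3049 = (-305/242 + 5990) + 3049 = 1449275/242 + 3049 = 2187133/242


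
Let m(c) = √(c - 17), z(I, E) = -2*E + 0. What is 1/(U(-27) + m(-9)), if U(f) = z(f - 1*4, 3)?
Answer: -3/31 - I*√26/62 ≈ -0.096774 - 0.082242*I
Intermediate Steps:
z(I, E) = -2*E
m(c) = √(-17 + c)
U(f) = -6 (U(f) = -2*3 = -6)
1/(U(-27) + m(-9)) = 1/(-6 + √(-17 - 9)) = 1/(-6 + √(-26)) = 1/(-6 + I*√26)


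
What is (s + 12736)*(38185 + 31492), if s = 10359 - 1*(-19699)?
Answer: 2981757538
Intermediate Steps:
s = 30058 (s = 10359 + 19699 = 30058)
(s + 12736)*(38185 + 31492) = (30058 + 12736)*(38185 + 31492) = 42794*69677 = 2981757538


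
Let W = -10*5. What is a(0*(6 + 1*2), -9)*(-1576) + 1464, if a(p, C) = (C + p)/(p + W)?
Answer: 29508/25 ≈ 1180.3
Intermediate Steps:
W = -50
a(p, C) = (C + p)/(-50 + p) (a(p, C) = (C + p)/(p - 50) = (C + p)/(-50 + p))
a(0*(6 + 1*2), -9)*(-1576) + 1464 = ((-9 + 0*(6 + 1*2))/(-50 + 0*(6 + 1*2)))*(-1576) + 1464 = ((-9 + 0*(6 + 2))/(-50 + 0*(6 + 2)))*(-1576) + 1464 = ((-9 + 0*8)/(-50 + 0*8))*(-1576) + 1464 = ((-9 + 0)/(-50 + 0))*(-1576) + 1464 = (-9/(-50))*(-1576) + 1464 = -1/50*(-9)*(-1576) + 1464 = (9/50)*(-1576) + 1464 = -7092/25 + 1464 = 29508/25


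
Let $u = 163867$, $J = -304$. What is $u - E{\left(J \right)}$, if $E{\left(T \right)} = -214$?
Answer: $164081$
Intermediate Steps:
$u - E{\left(J \right)} = 163867 - -214 = 163867 + 214 = 164081$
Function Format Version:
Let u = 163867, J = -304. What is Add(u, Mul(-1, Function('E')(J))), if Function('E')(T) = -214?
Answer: 164081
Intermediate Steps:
Add(u, Mul(-1, Function('E')(J))) = Add(163867, Mul(-1, -214)) = Add(163867, 214) = 164081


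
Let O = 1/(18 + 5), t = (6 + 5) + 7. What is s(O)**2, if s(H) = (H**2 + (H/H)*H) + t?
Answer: 91126116/279841 ≈ 325.64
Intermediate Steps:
t = 18 (t = 11 + 7 = 18)
O = 1/23 ≈ 0.043478
s(H) = 18 + H + H**2 (s(H) = (H**2 + (H/H)*H) + 18 = (H**2 + 1*H) + 18 = (H**2 + H) + 18 = (H + H**2) + 18 = 18 + H + H**2)
s(O)**2 = (18 + 1/23 + (1/23)**2)**2 = (18 + 1/23 + 1/529)**2 = (9546/529)**2 = 91126116/279841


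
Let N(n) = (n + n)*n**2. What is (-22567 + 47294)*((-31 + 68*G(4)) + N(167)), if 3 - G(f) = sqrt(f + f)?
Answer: 230334452973 - 3362872*sqrt(2) ≈ 2.3033e+11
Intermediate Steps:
G(f) = 3 - sqrt(2)*sqrt(f) (G(f) = 3 - sqrt(f + f) = 3 - sqrt(2*f) = 3 - sqrt(2)*sqrt(f))
N(n) = 2*n**3 (N(n) = (2*n)*n**2 = 2*n**3)
(-22567 + 47294)*((-31 + 68*G(4)) + N(167)) = (-22567 + 47294)*((-31 + 68*(3 - sqrt(2)*sqrt(4))) + 2*167**3) = 24727*((-31 + 68*(3 - 1*sqrt(2)*2)) + 2*4657463) = 24727*((-31 + 68*(3 - 2*sqrt(2))) + 9314926) = 24727*((-31 + (204 - 136*sqrt(2))) + 9314926) = 24727*((173 - 136*sqrt(2)) + 9314926) = 24727*(9315099 - 136*sqrt(2)) = 230334452973 - 3362872*sqrt(2)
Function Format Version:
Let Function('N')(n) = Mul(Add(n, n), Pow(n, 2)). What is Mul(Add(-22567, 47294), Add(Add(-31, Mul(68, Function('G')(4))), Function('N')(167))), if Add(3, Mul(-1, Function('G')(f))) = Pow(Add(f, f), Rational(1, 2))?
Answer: Add(230334452973, Mul(-3362872, Pow(2, Rational(1, 2)))) ≈ 2.3033e+11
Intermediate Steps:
Function('G')(f) = Add(3, Mul(-1, Pow(2, Rational(1, 2)), Pow(f, Rational(1, 2)))) (Function('G')(f) = Add(3, Mul(-1, Pow(Add(f, f), Rational(1, 2)))) = Add(3, Mul(-1, Pow(Mul(2, f), Rational(1, 2)))) = Add(3, Mul(-1, Mul(Pow(2, Rational(1, 2)), Pow(f, Rational(1, 2))))) = Add(3, Mul(-1, Pow(2, Rational(1, 2)), Pow(f, Rational(1, 2)))))
Function('N')(n) = Mul(2, Pow(n, 3)) (Function('N')(n) = Mul(Mul(2, n), Pow(n, 2)) = Mul(2, Pow(n, 3)))
Mul(Add(-22567, 47294), Add(Add(-31, Mul(68, Function('G')(4))), Function('N')(167))) = Mul(Add(-22567, 47294), Add(Add(-31, Mul(68, Add(3, Mul(-1, Pow(2, Rational(1, 2)), Pow(4, Rational(1, 2)))))), Mul(2, Pow(167, 3)))) = Mul(24727, Add(Add(-31, Mul(68, Add(3, Mul(-1, Pow(2, Rational(1, 2)), 2)))), Mul(2, 4657463))) = Mul(24727, Add(Add(-31, Mul(68, Add(3, Mul(-2, Pow(2, Rational(1, 2)))))), 9314926)) = Mul(24727, Add(Add(-31, Add(204, Mul(-136, Pow(2, Rational(1, 2))))), 9314926)) = Mul(24727, Add(Add(173, Mul(-136, Pow(2, Rational(1, 2)))), 9314926)) = Mul(24727, Add(9315099, Mul(-136, Pow(2, Rational(1, 2))))) = Add(230334452973, Mul(-3362872, Pow(2, Rational(1, 2))))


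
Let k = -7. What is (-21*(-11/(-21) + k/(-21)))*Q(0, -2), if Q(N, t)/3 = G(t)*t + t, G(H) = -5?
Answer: -432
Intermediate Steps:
Q(N, t) = -12*t (Q(N, t) = 3*(-5*t + t) = 3*(-4*t) = -12*t)
(-21*(-11/(-21) + k/(-21)))*Q(0, -2) = (-21*(-11/(-21) - 7/(-21)))*(-12*(-2)) = -21*(-11*(-1/21) - 7*(-1/21))*24 = -21*(11/21 + ⅓)*24 = -21*6/7*24 = -18*24 = -432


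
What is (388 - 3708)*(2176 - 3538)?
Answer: 4521840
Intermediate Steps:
(388 - 3708)*(2176 - 3538) = -3320*(-1362) = 4521840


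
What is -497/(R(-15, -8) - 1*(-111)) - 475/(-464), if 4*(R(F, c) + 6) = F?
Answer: -730057/187920 ≈ -3.8849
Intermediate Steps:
R(F, c) = -6 + F/4
-497/(R(-15, -8) - 1*(-111)) - 475/(-464) = -497/((-6 + (¼)*(-15)) - 1*(-111)) - 475/(-464) = -497/((-6 - 15/4) + 111) - 475*(-1/464) = -497/(-39/4 + 111) + 475/464 = -497/405/4 + 475/464 = -497*4/405 + 475/464 = -1988/405 + 475/464 = -730057/187920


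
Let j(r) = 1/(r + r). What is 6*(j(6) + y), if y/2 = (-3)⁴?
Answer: 1945/2 ≈ 972.50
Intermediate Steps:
y = 162 (y = 2*(-3)⁴ = 2*81 = 162)
j(r) = 1/(2*r)
6*(j(6) + y) = 6*((½)/6 + 162) = 6*((½)*(⅙) + 162) = 6*(1/12 + 162) = 6*(1945/12) = 1945/2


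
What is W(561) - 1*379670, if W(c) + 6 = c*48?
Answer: -352748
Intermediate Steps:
W(c) = -6 + 48*c (W(c) = -6 + c*48 = -6 + 48*c)
W(561) - 1*379670 = (-6 + 48*561) - 1*379670 = (-6 + 26928) - 379670 = 26922 - 379670 = -352748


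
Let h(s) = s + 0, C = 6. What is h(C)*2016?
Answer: 12096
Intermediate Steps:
h(s) = s
h(C)*2016 = 6*2016 = 12096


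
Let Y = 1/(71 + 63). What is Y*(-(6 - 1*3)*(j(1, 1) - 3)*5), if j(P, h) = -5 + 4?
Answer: 30/67 ≈ 0.44776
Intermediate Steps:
Y = 1/134 ≈ 0.0074627
j(P, h) = -1
Y*(-(6 - 1*3)*(j(1, 1) - 3)*5) = (-(6 - 1*3)*(-1 - 3)*5)/134 = (-(6 - 3)*(-4)*5)/134 = (-3*(-4)*5)/134 = (-1*(-12)*5)/134 = (12*5)/134 = (1/134)*60 = 30/67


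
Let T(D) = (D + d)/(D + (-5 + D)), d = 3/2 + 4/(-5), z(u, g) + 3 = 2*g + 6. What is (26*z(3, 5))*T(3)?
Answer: 6253/5 ≈ 1250.6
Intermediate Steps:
z(u, g) = 3 + 2*g (z(u, g) = -3 + (2*g + 6) = -3 + (6 + 2*g) = 3 + 2*g)
d = 7/10 (d = 3*(½) + 4*(-⅕) = 3/2 - ⅘ = 7/10 ≈ 0.70000)
T(D) = (7/10 + D)/(-5 + 2*D) (T(D) = (D + 7/10)/(D + (-5 + D)) = (7/10 + D)/(-5 + 2*D))
(26*z(3, 5))*T(3) = (26*(3 + 2*5))*((7 + 10*3)/(10*(-5 + 2*3))) = (26*(3 + 10))*((7 + 30)/(10*(-5 + 6))) = (26*13)*((⅒)*37/1) = 338*((⅒)*1*37) = 338*(37/10) = 6253/5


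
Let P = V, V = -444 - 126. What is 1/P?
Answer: -1/570 ≈ -0.0017544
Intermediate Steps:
V = -570
P = -570
1/P = 1/(-570) = -1/570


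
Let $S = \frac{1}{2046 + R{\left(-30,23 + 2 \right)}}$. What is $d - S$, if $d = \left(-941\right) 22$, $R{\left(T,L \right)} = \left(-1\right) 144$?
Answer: $- \frac{39375205}{1902} \approx -20702.0$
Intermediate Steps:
$R{\left(T,L \right)} = -144$
$d = -20702$
$S = \frac{1}{1902}$ ($S = \frac{1}{2046 - 144} = \frac{1}{1902} \approx 0.00052576$)
$d - S = -20702 - \frac{1}{1902} = - \frac{39375205}{1902}$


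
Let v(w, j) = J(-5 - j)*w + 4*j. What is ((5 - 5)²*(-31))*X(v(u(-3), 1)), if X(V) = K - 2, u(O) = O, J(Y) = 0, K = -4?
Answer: 0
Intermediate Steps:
v(w, j) = 4*j (v(w, j) = 0*w + 4*j = 0 + 4*j = 4*j)
X(V) = -6 (X(V) = -4 - 2 = -6)
((5 - 5)²*(-31))*X(v(u(-3), 1)) = ((5 - 5)²*(-31))*(-6) = (0²*(-31))*(-6) = (0*(-31))*(-6) = 0*(-6) = 0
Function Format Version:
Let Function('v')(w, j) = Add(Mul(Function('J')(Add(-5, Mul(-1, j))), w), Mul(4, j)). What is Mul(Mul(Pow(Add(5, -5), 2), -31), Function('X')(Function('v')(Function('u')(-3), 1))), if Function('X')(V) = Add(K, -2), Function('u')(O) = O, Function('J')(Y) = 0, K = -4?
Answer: 0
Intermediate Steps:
Function('v')(w, j) = Mul(4, j) (Function('v')(w, j) = Add(Mul(0, w), Mul(4, j)) = Add(0, Mul(4, j)) = Mul(4, j))
Function('X')(V) = -6 (Function('X')(V) = Add(-4, -2) = -6)
Mul(Mul(Pow(Add(5, -5), 2), -31), Function('X')(Function('v')(Function('u')(-3), 1))) = Mul(Mul(Pow(Add(5, -5), 2), -31), -6) = Mul(Mul(Pow(0, 2), -31), -6) = Mul(Mul(0, -31), -6) = Mul(0, -6) = 0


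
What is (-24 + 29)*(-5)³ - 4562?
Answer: -5187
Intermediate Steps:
(-24 + 29)*(-5)³ - 4562 = 5*(-125) - 4562 = -625 - 4562 = -5187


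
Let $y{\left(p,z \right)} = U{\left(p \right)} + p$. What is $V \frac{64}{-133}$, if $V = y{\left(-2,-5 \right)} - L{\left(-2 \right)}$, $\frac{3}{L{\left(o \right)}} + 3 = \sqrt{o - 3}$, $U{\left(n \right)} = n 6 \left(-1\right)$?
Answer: $- \frac{4768}{931} - \frac{96 i \sqrt{5}}{931} \approx -5.1214 - 0.23057 i$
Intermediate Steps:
$U{\left(n \right)} = - 6 n$ ($U{\left(n \right)} = 6 n \left(-1\right) = - 6 n$)
$L{\left(o \right)} = \frac{3}{-3 + \sqrt{-3 + o}}$ ($L{\left(o \right)} = \frac{3}{-3 + \sqrt{o - 3}} = \frac{3}{-3 + \sqrt{-3 + o}}$)
$y{\left(p,z \right)} = - 5 p$ ($y{\left(p,z \right)} = - 6 p + p = - 5 p$)
$V = 10 - \frac{3}{-3 + i \sqrt{5}}$ ($V = \left(-5\right) \left(-2\right) - \frac{3}{-3 + \sqrt{-3 - 2}} = 10 - \frac{3}{-3 + \sqrt{-5}} = 10 - \frac{3}{-3 + i \sqrt{5}} \approx 10.643 + 0.47916 i$)
$V \frac{64}{-133} = \left(\frac{149}{14} + \frac{3 i \sqrt{5}}{14}\right) \frac{64}{-133} = \left(\frac{149}{14} + \frac{3 i \sqrt{5}}{14}\right) 64 \left(- \frac{1}{133}\right) = \left(\frac{149}{14} + \frac{3 i \sqrt{5}}{14}\right) \left(- \frac{64}{133}\right) = - \frac{4768}{931} - \frac{96 i \sqrt{5}}{931}$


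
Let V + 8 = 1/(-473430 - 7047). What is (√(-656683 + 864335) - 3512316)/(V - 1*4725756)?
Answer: 1687587054732/2270620909429 - 960954*√51913/2270620909429 ≈ 0.74313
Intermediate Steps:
V = -3843817/480477 (V = -8 + 1/(-473430 - 7047) = -8 + 1/(-480477) = -8 - 1/480477 = -3843817/480477 ≈ -8.0000)
(√(-656683 + 864335) - 3512316)/(V - 1*4725756) = (√(-656683 + 864335) - 3512316)/(-3843817/480477 - 1*4725756) = (√207652 - 3512316)/(-3843817/480477 - 4725756) = (2*√51913 - 3512316)/(-2270620909429/480477) = (-3512316 + 2*√51913)*(-480477/2270620909429) = 1687587054732/2270620909429 - 960954*√51913/2270620909429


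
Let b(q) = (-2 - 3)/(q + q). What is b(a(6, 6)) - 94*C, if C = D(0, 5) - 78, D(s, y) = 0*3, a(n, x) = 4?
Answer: 58651/8 ≈ 7331.4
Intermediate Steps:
D(s, y) = 0
b(q) = -5/(2*q) (b(q) = -5*1/(2*q) = -5/(2*q))
C = -78 (C = 0 - 78 = -78)
b(a(6, 6)) - 94*C = -5/2/4 - 94*(-78) = -5/2*¼ + 7332 = -5/8 + 7332 = 58651/8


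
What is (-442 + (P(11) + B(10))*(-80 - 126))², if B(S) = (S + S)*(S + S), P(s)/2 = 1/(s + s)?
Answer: 830773915024/121 ≈ 6.8659e+9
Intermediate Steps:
P(s) = 1/s (P(s) = 2/(s + s) = 2/((2*s)) = 2*(1/(2*s)) = 1/s)
B(S) = 4*S² (B(S) = (2*S)*(2*S) = 4*S²)
(-442 + (P(11) + B(10))*(-80 - 126))² = (-442 + (1/11 + 4*10²)*(-80 - 126))² = (-442 + (1/11 + 4*100)*(-206))² = (-442 + (1/11 + 400)*(-206))² = (-442 + (4401/11)*(-206))² = (-442 - 906606/11)² = (-911468/11)² = 830773915024/121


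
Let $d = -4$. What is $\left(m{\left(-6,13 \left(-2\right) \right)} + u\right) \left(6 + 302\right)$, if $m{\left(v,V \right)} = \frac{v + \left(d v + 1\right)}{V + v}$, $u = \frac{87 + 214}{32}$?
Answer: $\frac{10857}{4} \approx 2714.3$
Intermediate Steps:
$u = \frac{301}{32}$ ($u = 301 \cdot \frac{1}{32} = \frac{301}{32} \approx 9.4063$)
$m{\left(v,V \right)} = \frac{1 - 3 v}{V + v}$ ($m{\left(v,V \right)} = \frac{v - \left(-1 + 4 v\right)}{V + v} = \frac{1 - 3 v}{V + v}$)
$\left(m{\left(-6,13 \left(-2\right) \right)} + u\right) \left(6 + 302\right) = \left(\frac{1 - -18}{13 \left(-2\right) - 6} + \frac{301}{32}\right) \left(6 + 302\right) = \left(\frac{1 + 18}{-26 - 6} + \frac{301}{32}\right) 308 = \left(\frac{1}{-32} \cdot 19 + \frac{301}{32}\right) 308 = \left(\left(- \frac{1}{32}\right) 19 + \frac{301}{32}\right) 308 = \left(- \frac{19}{32} + \frac{301}{32}\right) 308 = \frac{141}{16} \cdot 308 = \frac{10857}{4}$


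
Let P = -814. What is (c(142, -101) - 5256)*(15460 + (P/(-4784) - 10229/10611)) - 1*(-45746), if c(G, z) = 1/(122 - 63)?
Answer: -121609098073483019/1497509208 ≈ -8.1208e+7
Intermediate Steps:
c(G, z) = 1/59
(c(142, -101) - 5256)*(15460 + (P/(-4784) - 10229/10611)) - 1*(-45746) = (1/59 - 5256)*(15460 + (-814/(-4784) - 10229/10611)) - 1*(-45746) = -310103*(15460 + (-814*(-1/4784) - 10229*1/10611))/59 + 45746 = -310103*(15460 + (407/2392 - 10229/10611))/59 + 45746 = -310103*(15460 - 20149091/25381512)/59 + 45746 = -310103/59*392378026429/25381512 + 45746 = -121677603129712187/1497509208 + 45746 = -121609098073483019/1497509208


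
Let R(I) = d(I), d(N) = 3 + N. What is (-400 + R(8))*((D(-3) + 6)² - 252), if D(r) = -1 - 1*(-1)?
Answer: 84024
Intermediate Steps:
D(r) = 0 (D(r) = -1 + 1 = 0)
R(I) = 3 + I
(-400 + R(8))*((D(-3) + 6)² - 252) = (-400 + (3 + 8))*((0 + 6)² - 252) = (-400 + 11)*(6² - 252) = -389*(36 - 252) = -389*(-216) = 84024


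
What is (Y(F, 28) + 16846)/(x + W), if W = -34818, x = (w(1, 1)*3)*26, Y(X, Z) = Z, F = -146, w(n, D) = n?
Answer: -8437/17370 ≈ -0.48572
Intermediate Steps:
x = 78 (x = (1*3)*26 = 3*26 = 78)
(Y(F, 28) + 16846)/(x + W) = (28 + 16846)/(78 - 34818) = 16874/(-34740) = 16874*(-1/34740) = -8437/17370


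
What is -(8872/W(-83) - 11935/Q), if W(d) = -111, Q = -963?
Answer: 2406317/35631 ≈ 67.534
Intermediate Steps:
-(8872/W(-83) - 11935/Q) = -(8872/(-111) - 11935/(-963)) = -(8872*(-1/111) - 11935*(-1/963)) = -(-8872/111 + 11935/963) = -1*(-2406317/35631) = 2406317/35631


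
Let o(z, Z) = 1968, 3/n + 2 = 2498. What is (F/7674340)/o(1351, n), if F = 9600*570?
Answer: 5700/15732397 ≈ 0.00036231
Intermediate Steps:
n = 1/832 (n = 3/(-2 + 2498) = 3/2496 = 3*(1/2496) = 1/832 ≈ 0.0012019)
F = 5472000
(F/7674340)/o(1351, n) = (5472000/7674340)/1968 = (5472000*(1/7674340))*(1/1968) = (273600/383717)*(1/1968) = 5700/15732397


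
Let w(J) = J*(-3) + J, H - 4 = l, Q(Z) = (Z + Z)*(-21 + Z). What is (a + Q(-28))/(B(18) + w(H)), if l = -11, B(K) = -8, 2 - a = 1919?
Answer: 827/6 ≈ 137.83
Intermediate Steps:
a = -1917 (a = 2 - 1*1919 = 2 - 1919 = -1917)
Q(Z) = 2*Z*(-21 + Z) (Q(Z) = (2*Z)*(-21 + Z) = 2*Z*(-21 + Z))
H = -7 (H = 4 - 11 = -7)
w(J) = -2*J (w(J) = -3*J + J = -2*J)
(a + Q(-28))/(B(18) + w(H)) = (-1917 + 2*(-28)*(-21 - 28))/(-8 - 2*(-7)) = (-1917 + 2*(-28)*(-49))/(-8 + 14) = (-1917 + 2744)/6 = 827*(⅙) = 827/6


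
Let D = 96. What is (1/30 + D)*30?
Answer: 2881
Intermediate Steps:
(1/30 + D)*30 = (1/30 + 96)*30 = (2881/30)*30 = 2881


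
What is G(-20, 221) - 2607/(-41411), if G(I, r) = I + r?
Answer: 8326218/41411 ≈ 201.06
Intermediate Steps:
G(-20, 221) - 2607/(-41411) = (-20 + 221) - 2607/(-41411) = 201 - 2607*(-1)/41411 = 201 - 1*(-2607/41411) = 201 + 2607/41411 = 8326218/41411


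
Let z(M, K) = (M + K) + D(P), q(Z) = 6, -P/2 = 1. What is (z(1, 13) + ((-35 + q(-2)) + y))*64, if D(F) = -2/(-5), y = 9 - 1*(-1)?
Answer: -1472/5 ≈ -294.40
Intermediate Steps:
P = -2 (P = -2*1 = -2)
y = 10 (y = 9 + 1 = 10)
D(F) = ⅖ (D(F) = -2*(-⅕) = ⅖)
z(M, K) = ⅖ + K + M (z(M, K) = (M + K) + ⅖ = (K + M) + ⅖ = ⅖ + K + M)
(z(1, 13) + ((-35 + q(-2)) + y))*64 = ((⅖ + 13 + 1) + ((-35 + 6) + 10))*64 = (72/5 + (-29 + 10))*64 = (72/5 - 19)*64 = -23/5*64 = -1472/5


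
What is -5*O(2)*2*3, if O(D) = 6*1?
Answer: -180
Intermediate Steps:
O(D) = 6
-5*O(2)*2*3 = -5*6*2*3 = -60*3 = -5*36 = -180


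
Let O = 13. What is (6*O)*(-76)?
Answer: -5928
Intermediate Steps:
(6*O)*(-76) = (6*13)*(-76) = 78*(-76) = -5928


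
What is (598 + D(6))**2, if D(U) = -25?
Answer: 328329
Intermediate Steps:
(598 + D(6))**2 = (598 - 25)**2 = 573**2 = 328329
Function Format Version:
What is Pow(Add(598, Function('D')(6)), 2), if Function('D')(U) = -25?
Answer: 328329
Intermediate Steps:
Pow(Add(598, Function('D')(6)), 2) = Pow(Add(598, -25), 2) = Pow(573, 2) = 328329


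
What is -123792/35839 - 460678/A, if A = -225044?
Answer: -5674204003/4032675958 ≈ -1.4071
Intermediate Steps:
-123792/35839 - 460678/A = -123792/35839 - 460678/(-225044) = -123792*1/35839 - 460678*(-1/225044) = -123792/35839 + 230339/112522 = -5674204003/4032675958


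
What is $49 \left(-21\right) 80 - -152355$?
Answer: $70035$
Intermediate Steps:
$49 \left(-21\right) 80 - -152355 = \left(-1029\right) 80 + 152355 = -82320 + 152355 = 70035$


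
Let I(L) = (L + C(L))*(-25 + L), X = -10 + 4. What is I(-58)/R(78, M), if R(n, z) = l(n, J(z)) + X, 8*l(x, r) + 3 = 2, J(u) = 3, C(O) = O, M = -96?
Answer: -77024/49 ≈ -1571.9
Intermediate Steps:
l(x, r) = -1/8 (l(x, r) = -3/8 + (1/8)*2 = -3/8 + 1/4 = -1/8)
X = -6
R(n, z) = -49/8 (R(n, z) = -1/8 - 6 = -49/8)
I(L) = 2*L*(-25 + L) (I(L) = (L + L)*(-25 + L) = (2*L)*(-25 + L) = 2*L*(-25 + L))
I(-58)/R(78, M) = (2*(-58)*(-25 - 58))/(-49/8) = (2*(-58)*(-83))*(-8/49) = 9628*(-8/49) = -77024/49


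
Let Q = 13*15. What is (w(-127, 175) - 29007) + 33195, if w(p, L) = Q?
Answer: 4383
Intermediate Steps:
Q = 195
w(p, L) = 195
(w(-127, 175) - 29007) + 33195 = (195 - 29007) + 33195 = -28812 + 33195 = 4383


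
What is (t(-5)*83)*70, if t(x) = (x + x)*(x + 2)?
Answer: 174300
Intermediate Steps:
t(x) = 2*x*(2 + x) (t(x) = (2*x)*(2 + x) = 2*x*(2 + x))
(t(-5)*83)*70 = ((2*(-5)*(2 - 5))*83)*70 = ((2*(-5)*(-3))*83)*70 = (30*83)*70 = 2490*70 = 174300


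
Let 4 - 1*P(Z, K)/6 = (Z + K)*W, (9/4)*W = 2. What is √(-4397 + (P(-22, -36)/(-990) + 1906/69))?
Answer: I*√22655780367/2277 ≈ 66.104*I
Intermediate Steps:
W = 8/9 (W = (4/9)*2 = 8/9 ≈ 0.88889)
P(Z, K) = 24 - 16*K/3 - 16*Z/3 (P(Z, K) = 24 - 6*(Z + K)*8/9 = 24 - 6*(K + Z)*8/9 = 24 - 6*(8*K/9 + 8*Z/9) = 24 + (-16*K/3 - 16*Z/3) = 24 - 16*K/3 - 16*Z/3)
√(-4397 + (P(-22, -36)/(-990) + 1906/69)) = √(-4397 + ((24 - 16/3*(-36) - 16/3*(-22))/(-990) + 1906/69)) = √(-4397 + ((24 + 192 + 352/3)*(-1/990) + 1906*(1/69))) = √(-4397 + ((1000/3)*(-1/990) + 1906/69)) = √(-4397 + (-100/297 + 1906/69)) = √(-4397 + 186394/6831) = √(-29849513/6831) = I*√22655780367/2277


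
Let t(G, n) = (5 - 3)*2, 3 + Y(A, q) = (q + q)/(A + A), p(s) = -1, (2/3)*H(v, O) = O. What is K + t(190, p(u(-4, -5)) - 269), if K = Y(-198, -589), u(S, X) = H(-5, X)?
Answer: 787/198 ≈ 3.9747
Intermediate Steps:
H(v, O) = 3*O/2
u(S, X) = 3*X/2
Y(A, q) = -3 + q/A (Y(A, q) = -3 + (q + q)/(A + A) = -3 + (2*q)/((2*A)) = -3 + (2*q)*(1/(2*A)) = -3 + q/A)
t(G, n) = 4 (t(G, n) = 2*2 = 4)
K = -5/198 (K = -3 - 589/(-198) = -3 - 589*(-1/198) = -3 + 589/198 = -5/198 ≈ -0.025253)
K + t(190, p(u(-4, -5)) - 269) = -5/198 + 4 = 787/198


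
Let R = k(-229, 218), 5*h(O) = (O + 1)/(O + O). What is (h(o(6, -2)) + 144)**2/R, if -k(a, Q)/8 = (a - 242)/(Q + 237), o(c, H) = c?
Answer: 6804125419/2712960 ≈ 2508.0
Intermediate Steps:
k(a, Q) = -8*(-242 + a)/(237 + Q) (k(a, Q) = -8*(a - 242)/(Q + 237) = -8*(-242 + a)/(237 + Q))
h(O) = (1 + O)/(10*O) (h(O) = ((O + 1)/(O + O))/5 = ((1 + O)/((2*O)))/5 = ((1 + O)*(1/(2*O)))/5 = ((1 + O)/(2*O))/5 = (1 + O)/(10*O))
R = 3768/455 (R = 8*(242 - 1*(-229))/(237 + 218) = 8*(242 + 229)/455 = 8*(1/455)*471 = 3768/455 ≈ 8.2813)
(h(o(6, -2)) + 144)**2/R = ((1/10)*(1 + 6)/6 + 144)**2/(3768/455) = ((1/10)*(1/6)*7 + 144)**2*(455/3768) = (7/60 + 144)**2*(455/3768) = (8647/60)**2*(455/3768) = (74770609/3600)*(455/3768) = 6804125419/2712960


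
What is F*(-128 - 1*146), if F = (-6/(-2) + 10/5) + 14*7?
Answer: -28222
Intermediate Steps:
F = 103 (F = (-6*(-1/2) + 10*(1/5)) + 98 = (3 + 2) + 98 = 5 + 98 = 103)
F*(-128 - 1*146) = 103*(-128 - 1*146) = 103*(-128 - 146) = 103*(-274) = -28222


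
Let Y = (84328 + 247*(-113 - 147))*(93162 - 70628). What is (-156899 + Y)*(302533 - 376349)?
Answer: -33435457155768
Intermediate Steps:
Y = 453113672 (Y = (84328 + 247*(-260))*22534 = (84328 - 64220)*22534 = 20108*22534 = 453113672)
(-156899 + Y)*(302533 - 376349) = (-156899 + 453113672)*(302533 - 376349) = 452956773*(-73816) = -33435457155768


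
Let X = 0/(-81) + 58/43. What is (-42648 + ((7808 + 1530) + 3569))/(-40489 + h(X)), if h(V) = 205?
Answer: 29741/40284 ≈ 0.73828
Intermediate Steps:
X = 58/43 (X = 0*(-1/81) + 58*(1/43) = 0 + 58/43 = 58/43 ≈ 1.3488)
(-42648 + ((7808 + 1530) + 3569))/(-40489 + h(X)) = (-42648 + ((7808 + 1530) + 3569))/(-40489 + 205) = (-42648 + (9338 + 3569))/(-40284) = (-42648 + 12907)*(-1/40284) = -29741*(-1/40284) = 29741/40284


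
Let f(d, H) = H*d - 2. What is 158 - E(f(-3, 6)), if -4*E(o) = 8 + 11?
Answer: 651/4 ≈ 162.75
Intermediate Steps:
f(d, H) = -2 + H*d
E(o) = -19/4 (E(o) = -(8 + 11)/4 = -1/4*19 = -19/4)
158 - E(f(-3, 6)) = 158 - 1*(-19/4) = 158 + 19/4 = 651/4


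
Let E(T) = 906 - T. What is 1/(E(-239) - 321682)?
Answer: -1/320537 ≈ -3.1198e-6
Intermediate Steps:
1/(E(-239) - 321682) = 1/((906 - 1*(-239)) - 321682) = 1/((906 + 239) - 321682) = 1/(1145 - 321682) = 1/(-320537) = -1/320537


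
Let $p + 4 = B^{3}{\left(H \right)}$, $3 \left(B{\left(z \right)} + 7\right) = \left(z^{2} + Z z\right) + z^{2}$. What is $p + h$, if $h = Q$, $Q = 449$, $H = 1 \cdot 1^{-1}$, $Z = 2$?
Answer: $\frac{7102}{27} \approx 263.04$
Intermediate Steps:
$H = 1$ ($H = 1 \cdot 1 = 1$)
$B{\left(z \right)} = -7 + \frac{2 z}{3} + \frac{2 z^{2}}{3}$ ($B{\left(z \right)} = -7 + \frac{\left(z^{2} + 2 z\right) + z^{2}}{3} = -7 + \frac{2 z + 2 z^{2}}{3} = -7 + \left(\frac{2 z}{3} + \frac{2 z^{2}}{3}\right) = -7 + \frac{2 z}{3} + \frac{2 z^{2}}{3}$)
$h = 449$
$p = - \frac{5021}{27}$ ($p = -4 + \left(-7 + \frac{2}{3} \cdot 1 + \frac{2 \cdot 1^{2}}{3}\right)^{3} = -4 + \left(-7 + \frac{2}{3} + \frac{2}{3} \cdot 1\right)^{3} = -4 + \left(-7 + \frac{2}{3} + \frac{2}{3}\right)^{3} = -4 + \left(- \frac{17}{3}\right)^{3} = -4 - \frac{4913}{27} = - \frac{5021}{27} \approx -185.96$)
$p + h = - \frac{5021}{27} + 449 = \frac{7102}{27}$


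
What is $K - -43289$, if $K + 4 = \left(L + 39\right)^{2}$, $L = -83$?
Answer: $45221$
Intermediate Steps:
$K = 1932$ ($K = -4 + \left(-83 + 39\right)^{2} = -4 + \left(-44\right)^{2} = -4 + 1936 = 1932$)
$K - -43289 = 1932 - -43289 = 1932 + 43289 = 45221$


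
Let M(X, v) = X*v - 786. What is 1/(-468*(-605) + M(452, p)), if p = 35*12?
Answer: 1/472194 ≈ 2.1178e-6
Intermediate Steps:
p = 420
M(X, v) = -786 + X*v
1/(-468*(-605) + M(452, p)) = 1/(-468*(-605) + (-786 + 452*420)) = 1/(283140 + (-786 + 189840)) = 1/(283140 + 189054) = 1/472194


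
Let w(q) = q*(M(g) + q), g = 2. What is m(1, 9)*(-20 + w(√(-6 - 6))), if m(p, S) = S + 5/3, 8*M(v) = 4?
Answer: -1024/3 + 32*I*√3/3 ≈ -341.33 + 18.475*I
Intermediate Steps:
M(v) = ½ (M(v) = (⅛)*4 = ½)
m(p, S) = 5/3 + S (m(p, S) = S + 5*(⅓) = S + 5/3 = 5/3 + S)
w(q) = q*(½ + q)
m(1, 9)*(-20 + w(√(-6 - 6))) = (5/3 + 9)*(-20 + √(-6 - 6)*(½ + √(-6 - 6))) = 32*(-20 + √(-12)*(½ + √(-12)))/3 = 32*(-20 + (2*I*√3)*(½ + 2*I*√3))/3 = 32*(-20 + 2*I*√3*(½ + 2*I*√3))/3 = -640/3 + 64*I*√3*(½ + 2*I*√3)/3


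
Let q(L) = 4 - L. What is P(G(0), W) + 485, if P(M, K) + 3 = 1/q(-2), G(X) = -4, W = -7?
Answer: 2893/6 ≈ 482.17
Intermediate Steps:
P(M, K) = -17/6 (P(M, K) = -3 + 1/(4 - 1*(-2)) = -3 + 1/(4 + 2) = -3 + 1/6 = -3 + ⅙ = -17/6)
P(G(0), W) + 485 = -17/6 + 485 = 2893/6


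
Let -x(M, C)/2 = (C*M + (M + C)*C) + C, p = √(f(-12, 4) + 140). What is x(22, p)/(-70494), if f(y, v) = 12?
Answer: 152/35247 + 30*√38/11749 ≈ 0.020053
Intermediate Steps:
p = 2*√38 (p = √(12 + 140) = √152 = 2*√38 ≈ 12.329)
x(M, C) = -2*C - 2*C*M - 2*C*(C + M) (x(M, C) = -2*((C*M + (M + C)*C) + C) = -2*((C*M + (C + M)*C) + C) = -2*((C*M + C*(C + M)) + C) = -2*(C + C*M + C*(C + M)) = -2*C - 2*C*M - 2*C*(C + M))
x(22, p)/(-70494) = -2*2*√38*(1 + 2*√38 + 2*22)/(-70494) = -2*2*√38*(1 + 2*√38 + 44)*(-1/70494) = -2*2*√38*(45 + 2*√38)*(-1/70494) = -4*√38*(45 + 2*√38)*(-1/70494) = 2*√38*(45 + 2*√38)/35247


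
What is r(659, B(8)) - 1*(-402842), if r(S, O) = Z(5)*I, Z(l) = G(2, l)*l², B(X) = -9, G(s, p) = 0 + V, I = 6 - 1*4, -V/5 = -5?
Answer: 404092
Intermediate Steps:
V = 25 (V = -5*(-5) = 25)
I = 2 (I = 6 - 4 = 2)
G(s, p) = 25 (G(s, p) = 0 + 25 = 25)
Z(l) = 25*l²
r(S, O) = 1250 (r(S, O) = (25*5²)*2 = (25*25)*2 = 625*2 = 1250)
r(659, B(8)) - 1*(-402842) = 1250 - 1*(-402842) = 1250 + 402842 = 404092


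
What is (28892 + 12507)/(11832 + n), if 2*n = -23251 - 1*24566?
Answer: -82798/24153 ≈ -3.4281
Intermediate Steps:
n = -47817/2 (n = (-23251 - 1*24566)/2 = (-23251 - 24566)/2 = (½)*(-47817) = -47817/2 ≈ -23909.)
(28892 + 12507)/(11832 + n) = (28892 + 12507)/(11832 - 47817/2) = 41399/(-24153/2) = 41399*(-2/24153) = -82798/24153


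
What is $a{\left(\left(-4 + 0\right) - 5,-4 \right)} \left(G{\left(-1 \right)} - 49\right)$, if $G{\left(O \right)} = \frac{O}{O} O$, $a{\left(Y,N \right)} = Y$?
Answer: $450$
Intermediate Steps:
$G{\left(O \right)} = O$ ($G{\left(O \right)} = 1 O = O$)
$a{\left(\left(-4 + 0\right) - 5,-4 \right)} \left(G{\left(-1 \right)} - 49\right) = \left(\left(-4 + 0\right) - 5\right) \left(-1 - 49\right) = \left(-4 - 5\right) \left(-50\right) = \left(-9\right) \left(-50\right) = 450$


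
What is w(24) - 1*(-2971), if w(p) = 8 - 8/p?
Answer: 8936/3 ≈ 2978.7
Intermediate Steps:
w(p) = 8 - 8/p
w(24) - 1*(-2971) = (8 - 8/24) - 1*(-2971) = (8 - 8*1/24) + 2971 = (8 - ⅓) + 2971 = 23/3 + 2971 = 8936/3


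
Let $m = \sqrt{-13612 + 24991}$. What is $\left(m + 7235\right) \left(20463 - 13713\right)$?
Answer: $48836250 + 6750 \sqrt{11379} \approx 4.9556 \cdot 10^{7}$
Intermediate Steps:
$m = \sqrt{11379} \approx 106.67$
$\left(m + 7235\right) \left(20463 - 13713\right) = \left(\sqrt{11379} + 7235\right) \left(20463 - 13713\right) = \left(7235 + \sqrt{11379}\right) 6750 = 48836250 + 6750 \sqrt{11379}$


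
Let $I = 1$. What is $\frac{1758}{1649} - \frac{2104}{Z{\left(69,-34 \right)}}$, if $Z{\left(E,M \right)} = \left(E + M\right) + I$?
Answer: $- \frac{851552}{14841} \approx -57.378$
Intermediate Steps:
$Z{\left(E,M \right)} = 1 + E + M$ ($Z{\left(E,M \right)} = \left(E + M\right) + 1 = 1 + E + M$)
$\frac{1758}{1649} - \frac{2104}{Z{\left(69,-34 \right)}} = \frac{1758}{1649} - \frac{2104}{1 + 69 - 34} = 1758 \cdot \frac{1}{1649} - \frac{2104}{36} = \frac{1758}{1649} - \frac{526}{9} = - \frac{851552}{14841}$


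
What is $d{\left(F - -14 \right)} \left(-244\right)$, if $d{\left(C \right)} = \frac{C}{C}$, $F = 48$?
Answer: $-244$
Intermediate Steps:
$d{\left(C \right)} = 1$
$d{\left(F - -14 \right)} \left(-244\right) = 1 \left(-244\right) = -244$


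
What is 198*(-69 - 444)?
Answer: -101574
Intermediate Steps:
198*(-69 - 444) = 198*(-513) = -101574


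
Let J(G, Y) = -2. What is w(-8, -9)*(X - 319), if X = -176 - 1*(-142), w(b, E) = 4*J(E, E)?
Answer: 2824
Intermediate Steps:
w(b, E) = -8 (w(b, E) = 4*(-2) = -8)
X = -34 (X = -176 + 142 = -34)
w(-8, -9)*(X - 319) = -8*(-34 - 319) = -8*(-353) = 2824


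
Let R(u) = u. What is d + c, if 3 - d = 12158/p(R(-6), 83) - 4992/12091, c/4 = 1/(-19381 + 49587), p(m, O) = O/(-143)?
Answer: 317537028542153/15156660959 ≈ 20950.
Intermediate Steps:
p(m, O) = -O/143 (p(m, O) = O*(-1/143) = -O/143)
c = 2/15103 (c = 4/(-19381 + 49587) = 4/30206 = 4*(1/30206) = 2/15103 ≈ 0.00013242)
d = 21024765049/1003553 (d = 3 - (12158/((-1/143*83)) - 4992/12091) = 3 - (12158/(-83/143) - 4992*1/12091) = 3 - (12158*(-143/83) - 4992/12091) = 3 - (-1738594/83 - 4992/12091) = 3 - 1*(-21021754390/1003553) = 3 + 21021754390/1003553 = 21024765049/1003553 ≈ 20950.)
d + c = 21024765049/1003553 + 2/15103 = 317537028542153/15156660959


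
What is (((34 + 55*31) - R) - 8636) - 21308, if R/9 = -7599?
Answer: 40186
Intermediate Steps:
R = -68391 (R = 9*(-7599) = -68391)
(((34 + 55*31) - R) - 8636) - 21308 = (((34 + 55*31) - 1*(-68391)) - 8636) - 21308 = (((34 + 1705) + 68391) - 8636) - 21308 = ((1739 + 68391) - 8636) - 21308 = (70130 - 8636) - 21308 = 61494 - 21308 = 40186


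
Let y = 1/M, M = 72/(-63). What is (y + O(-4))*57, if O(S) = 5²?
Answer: 11001/8 ≈ 1375.1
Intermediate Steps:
M = -8/7 (M = 72*(-1/63) = -8/7 ≈ -1.1429)
O(S) = 25
y = -7/8 (y = 1/(-8/7) = -7/8 ≈ -0.87500)
(y + O(-4))*57 = (-7/8 + 25)*57 = (193/8)*57 = 11001/8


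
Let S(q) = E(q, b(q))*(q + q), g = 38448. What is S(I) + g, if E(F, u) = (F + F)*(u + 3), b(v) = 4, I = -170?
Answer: 847648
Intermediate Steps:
E(F, u) = 2*F*(3 + u) (E(F, u) = (2*F)*(3 + u) = 2*F*(3 + u))
S(q) = 28*q**2 (S(q) = (2*q*(3 + 4))*(q + q) = (2*q*7)*(2*q) = (14*q)*(2*q) = 28*q**2)
S(I) + g = 28*(-170)**2 + 38448 = 28*28900 + 38448 = 809200 + 38448 = 847648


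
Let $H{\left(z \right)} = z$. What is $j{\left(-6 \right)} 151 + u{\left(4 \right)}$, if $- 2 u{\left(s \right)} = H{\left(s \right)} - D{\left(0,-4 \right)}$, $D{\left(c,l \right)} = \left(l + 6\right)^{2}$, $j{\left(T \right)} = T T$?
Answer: $5436$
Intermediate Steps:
$j{\left(T \right)} = T^{2}$
$D{\left(c,l \right)} = \left(6 + l\right)^{2}$
$u{\left(s \right)} = 2 - \frac{s}{2}$ ($u{\left(s \right)} = - \frac{s - \left(6 - 4\right)^{2}}{2} = - \frac{s - 2^{2}}{2} = - \frac{s - 4}{2} = - \frac{-4 + s}{2} = 2 - \frac{s}{2}$)
$j{\left(-6 \right)} 151 + u{\left(4 \right)} = \left(-6\right)^{2} \cdot 151 + \left(2 - 2\right) = 36 \cdot 151 + \left(2 - 2\right) = 5436 + 0 = 5436$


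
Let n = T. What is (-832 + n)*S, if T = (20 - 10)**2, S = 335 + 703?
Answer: -759816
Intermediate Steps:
S = 1038
T = 100 (T = 10**2 = 100)
n = 100
(-832 + n)*S = (-832 + 100)*1038 = -732*1038 = -759816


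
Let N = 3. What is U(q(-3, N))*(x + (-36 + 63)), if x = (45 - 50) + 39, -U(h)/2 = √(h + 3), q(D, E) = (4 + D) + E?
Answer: -122*√7 ≈ -322.78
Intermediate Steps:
q(D, E) = 4 + D + E
U(h) = -2*√(3 + h) (U(h) = -2*√(h + 3) = -2*√(3 + h))
x = 34 (x = -5 + 39 = 34)
U(q(-3, N))*(x + (-36 + 63)) = (-2*√(3 + (4 - 3 + 3)))*(34 + (-36 + 63)) = (-2*√(3 + 4))*(34 + 27) = -2*√7*61 = -122*√7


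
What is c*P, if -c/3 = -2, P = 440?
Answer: 2640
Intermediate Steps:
c = 6 (c = -3*(-2) = 6)
c*P = 6*440 = 2640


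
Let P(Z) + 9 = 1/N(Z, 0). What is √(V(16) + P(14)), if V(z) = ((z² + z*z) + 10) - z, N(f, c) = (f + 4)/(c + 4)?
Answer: 5*√179/3 ≈ 22.298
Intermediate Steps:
N(f, c) = (4 + f)/(4 + c)
V(z) = 10 - z + 2*z² (V(z) = ((z² + z²) + 10) - z = (2*z² + 10) - z = (10 + 2*z²) - z = 10 - z + 2*z²)
P(Z) = -9 + 1/(1 + Z/4) (P(Z) = -9 + 1/((4 + Z)/(4 + 0)) = -9 + 1/((4 + Z)/4) = -9 + 1/(1 + Z/4))
√(V(16) + P(14)) = √((10 - 1*16 + 2*16²) + (-32 - 9*14)/(4 + 14)) = √((10 - 16 + 2*256) + (-32 - 126)/18) = √((10 - 16 + 512) + (1/18)*(-158)) = √(506 - 79/9) = √(4475/9) = 5*√179/3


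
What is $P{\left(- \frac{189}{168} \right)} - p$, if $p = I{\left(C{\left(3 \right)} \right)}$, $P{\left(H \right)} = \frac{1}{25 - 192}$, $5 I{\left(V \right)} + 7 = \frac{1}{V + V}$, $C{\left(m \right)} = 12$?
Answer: $\frac{27769}{20040} \approx 1.3857$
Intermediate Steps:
$I{\left(V \right)} = - \frac{7}{5} + \frac{1}{10 V}$ ($I{\left(V \right)} = - \frac{7}{5} + \frac{1}{5 \left(V + V\right)} = - \frac{7}{5} + \frac{1}{5 \cdot 2 V} = - \frac{7}{5} + \frac{\frac{1}{2} \frac{1}{V}}{5} = - \frac{7}{5} + \frac{1}{10 V}$)
$P{\left(H \right)} = - \frac{1}{167}$ ($P{\left(H \right)} = \frac{1}{-167} = - \frac{1}{167}$)
$p = - \frac{167}{120}$ ($p = \frac{1 - 168}{10 \cdot 12} = \frac{1}{10} \cdot \frac{1}{12} \left(1 - 168\right) = \frac{1}{10} \cdot \frac{1}{12} \left(-167\right) = - \frac{167}{120} \approx -1.3917$)
$P{\left(- \frac{189}{168} \right)} - p = - \frac{1}{167} - - \frac{167}{120} = - \frac{1}{167} + \frac{167}{120} = \frac{27769}{20040}$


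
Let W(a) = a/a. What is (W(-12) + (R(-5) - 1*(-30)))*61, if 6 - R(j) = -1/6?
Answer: 13603/6 ≈ 2267.2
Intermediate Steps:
R(j) = 37/6 (R(j) = 6 - (-1)/6 = 6 - 1*(-1/6) = 6 + 1/6 = 37/6)
W(a) = 1
(W(-12) + (R(-5) - 1*(-30)))*61 = (1 + (37/6 - 1*(-30)))*61 = (1 + (37/6 + 30))*61 = (1 + 217/6)*61 = (223/6)*61 = 13603/6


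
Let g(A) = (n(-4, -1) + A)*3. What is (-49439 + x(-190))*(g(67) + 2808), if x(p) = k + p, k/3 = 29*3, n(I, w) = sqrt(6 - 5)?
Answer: -148696416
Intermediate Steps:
n(I, w) = 1 (n(I, w) = sqrt(1) = 1)
k = 261 (k = 3*(29*3) = 3*87 = 261)
g(A) = 3 + 3*A (g(A) = (1 + A)*3 = 3 + 3*A)
x(p) = 261 + p
(-49439 + x(-190))*(g(67) + 2808) = (-49439 + (261 - 190))*((3 + 3*67) + 2808) = (-49439 + 71)*((3 + 201) + 2808) = -49368*(204 + 2808) = -49368*3012 = -148696416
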